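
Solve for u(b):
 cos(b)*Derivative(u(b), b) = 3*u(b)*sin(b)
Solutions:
 u(b) = C1/cos(b)^3


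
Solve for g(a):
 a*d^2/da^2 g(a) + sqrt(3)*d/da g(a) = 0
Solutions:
 g(a) = C1 + C2*a^(1 - sqrt(3))


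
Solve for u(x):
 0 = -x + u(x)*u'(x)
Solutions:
 u(x) = -sqrt(C1 + x^2)
 u(x) = sqrt(C1 + x^2)


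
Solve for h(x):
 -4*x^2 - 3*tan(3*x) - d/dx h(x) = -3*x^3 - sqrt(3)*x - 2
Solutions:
 h(x) = C1 + 3*x^4/4 - 4*x^3/3 + sqrt(3)*x^2/2 + 2*x + log(cos(3*x))


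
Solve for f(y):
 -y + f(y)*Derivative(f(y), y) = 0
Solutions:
 f(y) = -sqrt(C1 + y^2)
 f(y) = sqrt(C1 + y^2)


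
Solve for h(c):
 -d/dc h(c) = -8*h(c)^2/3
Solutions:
 h(c) = -3/(C1 + 8*c)


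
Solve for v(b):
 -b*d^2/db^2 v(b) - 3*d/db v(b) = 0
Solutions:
 v(b) = C1 + C2/b^2


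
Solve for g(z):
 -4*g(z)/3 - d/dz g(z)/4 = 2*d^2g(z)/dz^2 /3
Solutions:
 g(z) = (C1*sin(sqrt(503)*z/16) + C2*cos(sqrt(503)*z/16))*exp(-3*z/16)


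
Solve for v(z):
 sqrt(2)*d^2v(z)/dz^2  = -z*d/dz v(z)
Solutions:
 v(z) = C1 + C2*erf(2^(1/4)*z/2)


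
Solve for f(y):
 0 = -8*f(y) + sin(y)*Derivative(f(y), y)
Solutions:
 f(y) = C1*(cos(y)^4 - 4*cos(y)^3 + 6*cos(y)^2 - 4*cos(y) + 1)/(cos(y)^4 + 4*cos(y)^3 + 6*cos(y)^2 + 4*cos(y) + 1)


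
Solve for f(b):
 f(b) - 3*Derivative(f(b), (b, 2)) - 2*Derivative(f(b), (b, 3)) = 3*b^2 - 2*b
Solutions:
 f(b) = C3*exp(b/2) + 3*b^2 - 2*b + (C1 + C2*b)*exp(-b) + 18


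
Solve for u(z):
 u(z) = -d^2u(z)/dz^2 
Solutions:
 u(z) = C1*sin(z) + C2*cos(z)


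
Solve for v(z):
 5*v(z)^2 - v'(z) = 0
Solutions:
 v(z) = -1/(C1 + 5*z)


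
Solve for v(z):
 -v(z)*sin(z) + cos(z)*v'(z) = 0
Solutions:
 v(z) = C1/cos(z)


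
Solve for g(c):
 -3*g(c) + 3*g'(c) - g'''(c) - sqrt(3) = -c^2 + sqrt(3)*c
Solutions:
 g(c) = C1*exp(2^(1/3)*c*(2/(sqrt(5) + 3)^(1/3) + 2^(1/3)*(sqrt(5) + 3)^(1/3))/4)*sin(2^(1/3)*sqrt(3)*c*(-2^(1/3)*(sqrt(5) + 3)^(1/3) + 2/(sqrt(5) + 3)^(1/3))/4) + C2*exp(2^(1/3)*c*(2/(sqrt(5) + 3)^(1/3) + 2^(1/3)*(sqrt(5) + 3)^(1/3))/4)*cos(2^(1/3)*sqrt(3)*c*(-2^(1/3)*(sqrt(5) + 3)^(1/3) + 2/(sqrt(5) + 3)^(1/3))/4) + C3*exp(-2^(1/3)*c*((sqrt(5) + 3)^(-1/3) + 2^(1/3)*(sqrt(5) + 3)^(1/3)/2)) + c^2/3 - sqrt(3)*c/3 + 2*c/3 - 2*sqrt(3)/3 + 2/3


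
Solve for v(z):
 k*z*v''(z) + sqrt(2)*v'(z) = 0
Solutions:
 v(z) = C1 + z^(((re(k) - sqrt(2))*re(k) + im(k)^2)/(re(k)^2 + im(k)^2))*(C2*sin(sqrt(2)*log(z)*Abs(im(k))/(re(k)^2 + im(k)^2)) + C3*cos(sqrt(2)*log(z)*im(k)/(re(k)^2 + im(k)^2)))


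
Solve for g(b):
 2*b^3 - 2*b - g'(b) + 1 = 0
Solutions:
 g(b) = C1 + b^4/2 - b^2 + b


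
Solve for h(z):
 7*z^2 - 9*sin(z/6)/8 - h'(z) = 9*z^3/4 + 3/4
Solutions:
 h(z) = C1 - 9*z^4/16 + 7*z^3/3 - 3*z/4 + 27*cos(z/6)/4


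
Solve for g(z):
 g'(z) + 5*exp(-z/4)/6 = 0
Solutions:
 g(z) = C1 + 10*exp(-z/4)/3


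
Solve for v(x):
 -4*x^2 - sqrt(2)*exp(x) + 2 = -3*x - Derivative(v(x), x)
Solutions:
 v(x) = C1 + 4*x^3/3 - 3*x^2/2 - 2*x + sqrt(2)*exp(x)


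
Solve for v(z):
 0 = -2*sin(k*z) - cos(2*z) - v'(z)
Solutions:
 v(z) = C1 - sin(2*z)/2 + 2*cos(k*z)/k


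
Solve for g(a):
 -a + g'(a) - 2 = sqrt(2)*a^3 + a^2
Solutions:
 g(a) = C1 + sqrt(2)*a^4/4 + a^3/3 + a^2/2 + 2*a


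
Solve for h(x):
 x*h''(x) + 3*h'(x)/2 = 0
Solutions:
 h(x) = C1 + C2/sqrt(x)


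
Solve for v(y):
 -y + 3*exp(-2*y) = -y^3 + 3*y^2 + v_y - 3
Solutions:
 v(y) = C1 + y^4/4 - y^3 - y^2/2 + 3*y - 3*exp(-2*y)/2


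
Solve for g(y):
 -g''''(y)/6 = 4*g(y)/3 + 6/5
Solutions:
 g(y) = (C1*sin(2^(1/4)*y) + C2*cos(2^(1/4)*y))*exp(-2^(1/4)*y) + (C3*sin(2^(1/4)*y) + C4*cos(2^(1/4)*y))*exp(2^(1/4)*y) - 9/10


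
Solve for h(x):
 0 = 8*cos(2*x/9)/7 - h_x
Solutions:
 h(x) = C1 + 36*sin(2*x/9)/7


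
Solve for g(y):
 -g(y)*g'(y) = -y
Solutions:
 g(y) = -sqrt(C1 + y^2)
 g(y) = sqrt(C1 + y^2)


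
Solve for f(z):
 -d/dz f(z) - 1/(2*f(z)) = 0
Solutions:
 f(z) = -sqrt(C1 - z)
 f(z) = sqrt(C1 - z)


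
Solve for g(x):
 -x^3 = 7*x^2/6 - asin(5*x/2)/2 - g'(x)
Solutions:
 g(x) = C1 + x^4/4 + 7*x^3/18 - x*asin(5*x/2)/2 - sqrt(4 - 25*x^2)/10


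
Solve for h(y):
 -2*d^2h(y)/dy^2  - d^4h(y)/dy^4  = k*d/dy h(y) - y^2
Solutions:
 h(y) = C1 + C2*exp(2^(1/3)*y*(6^(1/3)*(9*k + sqrt(3)*sqrt(27*k^2 + 32))^(1/3)/12 - 2^(1/3)*3^(5/6)*I*(9*k + sqrt(3)*sqrt(27*k^2 + 32))^(1/3)/12 + 4/((-3^(1/3) + 3^(5/6)*I)*(9*k + sqrt(3)*sqrt(27*k^2 + 32))^(1/3)))) + C3*exp(2^(1/3)*y*(6^(1/3)*(9*k + sqrt(3)*sqrt(27*k^2 + 32))^(1/3)/12 + 2^(1/3)*3^(5/6)*I*(9*k + sqrt(3)*sqrt(27*k^2 + 32))^(1/3)/12 - 4/((3^(1/3) + 3^(5/6)*I)*(9*k + sqrt(3)*sqrt(27*k^2 + 32))^(1/3)))) + C4*exp(6^(1/3)*y*(-2^(1/3)*(9*k + sqrt(3)*sqrt(27*k^2 + 32))^(1/3) + 4*3^(1/3)/(9*k + sqrt(3)*sqrt(27*k^2 + 32))^(1/3))/6) + y^3/(3*k) - 2*y^2/k^2 + 8*y/k^3


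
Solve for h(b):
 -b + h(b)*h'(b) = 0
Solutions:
 h(b) = -sqrt(C1 + b^2)
 h(b) = sqrt(C1 + b^2)


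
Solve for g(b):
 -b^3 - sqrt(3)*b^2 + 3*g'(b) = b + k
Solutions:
 g(b) = C1 + b^4/12 + sqrt(3)*b^3/9 + b^2/6 + b*k/3


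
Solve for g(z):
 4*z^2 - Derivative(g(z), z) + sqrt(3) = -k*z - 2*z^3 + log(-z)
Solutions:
 g(z) = C1 + k*z^2/2 + z^4/2 + 4*z^3/3 - z*log(-z) + z*(1 + sqrt(3))


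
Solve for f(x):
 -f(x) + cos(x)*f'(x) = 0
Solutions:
 f(x) = C1*sqrt(sin(x) + 1)/sqrt(sin(x) - 1)


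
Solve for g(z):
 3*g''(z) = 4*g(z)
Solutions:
 g(z) = C1*exp(-2*sqrt(3)*z/3) + C2*exp(2*sqrt(3)*z/3)


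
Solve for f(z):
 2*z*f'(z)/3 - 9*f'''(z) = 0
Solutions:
 f(z) = C1 + Integral(C2*airyai(2^(1/3)*z/3) + C3*airybi(2^(1/3)*z/3), z)


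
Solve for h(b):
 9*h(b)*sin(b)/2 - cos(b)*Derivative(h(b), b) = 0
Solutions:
 h(b) = C1/cos(b)^(9/2)


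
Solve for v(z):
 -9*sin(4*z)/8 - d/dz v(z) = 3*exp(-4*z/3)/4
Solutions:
 v(z) = C1 + 9*cos(4*z)/32 + 9*exp(-4*z/3)/16


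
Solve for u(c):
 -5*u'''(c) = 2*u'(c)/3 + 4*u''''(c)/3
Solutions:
 u(c) = C1 + C2*exp(c*(-10 + 25/(4*sqrt(266) + 141)^(1/3) + (4*sqrt(266) + 141)^(1/3))/8)*sin(sqrt(3)*c*(-(4*sqrt(266) + 141)^(1/3) + 25/(4*sqrt(266) + 141)^(1/3))/8) + C3*exp(c*(-10 + 25/(4*sqrt(266) + 141)^(1/3) + (4*sqrt(266) + 141)^(1/3))/8)*cos(sqrt(3)*c*(-(4*sqrt(266) + 141)^(1/3) + 25/(4*sqrt(266) + 141)^(1/3))/8) + C4*exp(-c*(25/(4*sqrt(266) + 141)^(1/3) + 5 + (4*sqrt(266) + 141)^(1/3))/4)


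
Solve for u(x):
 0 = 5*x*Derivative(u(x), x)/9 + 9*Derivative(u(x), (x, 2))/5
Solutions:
 u(x) = C1 + C2*erf(5*sqrt(2)*x/18)


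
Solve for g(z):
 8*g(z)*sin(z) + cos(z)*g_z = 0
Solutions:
 g(z) = C1*cos(z)^8


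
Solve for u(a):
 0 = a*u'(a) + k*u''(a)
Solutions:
 u(a) = C1 + C2*sqrt(k)*erf(sqrt(2)*a*sqrt(1/k)/2)


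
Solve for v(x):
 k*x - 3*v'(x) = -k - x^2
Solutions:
 v(x) = C1 + k*x^2/6 + k*x/3 + x^3/9


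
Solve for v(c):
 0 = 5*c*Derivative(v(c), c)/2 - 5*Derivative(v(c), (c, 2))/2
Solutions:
 v(c) = C1 + C2*erfi(sqrt(2)*c/2)


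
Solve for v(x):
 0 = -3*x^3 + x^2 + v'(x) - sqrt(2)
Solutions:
 v(x) = C1 + 3*x^4/4 - x^3/3 + sqrt(2)*x


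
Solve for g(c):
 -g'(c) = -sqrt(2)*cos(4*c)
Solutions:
 g(c) = C1 + sqrt(2)*sin(4*c)/4


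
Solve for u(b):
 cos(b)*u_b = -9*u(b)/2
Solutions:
 u(b) = C1*(sin(b) - 1)^(1/4)*(sin(b)^2 - 2*sin(b) + 1)/((sin(b) + 1)^(1/4)*(sin(b)^2 + 2*sin(b) + 1))


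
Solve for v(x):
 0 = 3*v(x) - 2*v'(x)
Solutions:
 v(x) = C1*exp(3*x/2)


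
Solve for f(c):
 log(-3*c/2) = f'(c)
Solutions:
 f(c) = C1 + c*log(-c) + c*(-1 - log(2) + log(3))


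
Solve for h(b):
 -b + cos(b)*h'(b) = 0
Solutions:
 h(b) = C1 + Integral(b/cos(b), b)


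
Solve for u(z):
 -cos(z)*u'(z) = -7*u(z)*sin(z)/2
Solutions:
 u(z) = C1/cos(z)^(7/2)


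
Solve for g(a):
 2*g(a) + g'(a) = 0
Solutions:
 g(a) = C1*exp(-2*a)


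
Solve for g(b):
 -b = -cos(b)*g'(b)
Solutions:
 g(b) = C1 + Integral(b/cos(b), b)


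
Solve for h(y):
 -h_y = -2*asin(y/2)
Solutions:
 h(y) = C1 + 2*y*asin(y/2) + 2*sqrt(4 - y^2)


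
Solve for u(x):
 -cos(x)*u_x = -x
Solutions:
 u(x) = C1 + Integral(x/cos(x), x)


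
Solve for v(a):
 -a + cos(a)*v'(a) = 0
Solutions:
 v(a) = C1 + Integral(a/cos(a), a)


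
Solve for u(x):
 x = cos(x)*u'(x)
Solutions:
 u(x) = C1 + Integral(x/cos(x), x)


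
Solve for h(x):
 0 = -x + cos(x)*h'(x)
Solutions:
 h(x) = C1 + Integral(x/cos(x), x)


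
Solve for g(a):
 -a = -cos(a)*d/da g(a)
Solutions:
 g(a) = C1 + Integral(a/cos(a), a)


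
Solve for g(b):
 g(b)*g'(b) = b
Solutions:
 g(b) = -sqrt(C1 + b^2)
 g(b) = sqrt(C1 + b^2)


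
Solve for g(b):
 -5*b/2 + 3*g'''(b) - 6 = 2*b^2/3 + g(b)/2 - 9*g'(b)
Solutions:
 g(b) = C1*exp(b*(-18^(1/3)*(1 + sqrt(145))^(1/3) + 6*12^(1/3)/(1 + sqrt(145))^(1/3))/12)*sin(2^(1/3)*3^(1/6)*b*(2*2^(1/3)*3^(2/3)/(1 + sqrt(145))^(1/3) + (1 + sqrt(145))^(1/3))/4) + C2*exp(b*(-18^(1/3)*(1 + sqrt(145))^(1/3) + 6*12^(1/3)/(1 + sqrt(145))^(1/3))/12)*cos(2^(1/3)*3^(1/6)*b*(2*2^(1/3)*3^(2/3)/(1 + sqrt(145))^(1/3) + (1 + sqrt(145))^(1/3))/4) + C3*exp(b*(-12^(1/3)/(1 + sqrt(145))^(1/3) + 18^(1/3)*(1 + sqrt(145))^(1/3)/6)) - 4*b^2/3 - 53*b - 966


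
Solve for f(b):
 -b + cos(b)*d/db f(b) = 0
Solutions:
 f(b) = C1 + Integral(b/cos(b), b)


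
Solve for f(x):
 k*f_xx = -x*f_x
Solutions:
 f(x) = C1 + C2*sqrt(k)*erf(sqrt(2)*x*sqrt(1/k)/2)


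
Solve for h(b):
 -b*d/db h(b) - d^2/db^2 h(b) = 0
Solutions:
 h(b) = C1 + C2*erf(sqrt(2)*b/2)


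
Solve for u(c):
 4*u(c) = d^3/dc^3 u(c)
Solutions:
 u(c) = C3*exp(2^(2/3)*c) + (C1*sin(2^(2/3)*sqrt(3)*c/2) + C2*cos(2^(2/3)*sqrt(3)*c/2))*exp(-2^(2/3)*c/2)


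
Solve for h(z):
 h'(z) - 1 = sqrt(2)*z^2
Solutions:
 h(z) = C1 + sqrt(2)*z^3/3 + z


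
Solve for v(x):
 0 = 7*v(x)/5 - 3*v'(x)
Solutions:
 v(x) = C1*exp(7*x/15)


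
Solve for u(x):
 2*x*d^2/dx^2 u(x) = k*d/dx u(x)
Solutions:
 u(x) = C1 + x^(re(k)/2 + 1)*(C2*sin(log(x)*Abs(im(k))/2) + C3*cos(log(x)*im(k)/2))


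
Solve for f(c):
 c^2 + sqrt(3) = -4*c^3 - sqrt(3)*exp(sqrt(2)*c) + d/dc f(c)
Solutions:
 f(c) = C1 + c^4 + c^3/3 + sqrt(3)*c + sqrt(6)*exp(sqrt(2)*c)/2


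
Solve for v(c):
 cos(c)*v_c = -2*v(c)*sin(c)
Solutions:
 v(c) = C1*cos(c)^2


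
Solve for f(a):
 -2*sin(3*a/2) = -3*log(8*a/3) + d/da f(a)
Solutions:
 f(a) = C1 + 3*a*log(a) - 3*a*log(3) - 3*a + 9*a*log(2) + 4*cos(3*a/2)/3


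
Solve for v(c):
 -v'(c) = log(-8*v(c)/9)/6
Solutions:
 6*Integral(1/(log(-_y) - 2*log(3) + 3*log(2)), (_y, v(c))) = C1 - c


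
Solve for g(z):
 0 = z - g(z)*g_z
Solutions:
 g(z) = -sqrt(C1 + z^2)
 g(z) = sqrt(C1 + z^2)


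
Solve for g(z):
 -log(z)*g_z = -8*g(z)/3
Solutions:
 g(z) = C1*exp(8*li(z)/3)


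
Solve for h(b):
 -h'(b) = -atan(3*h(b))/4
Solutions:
 Integral(1/atan(3*_y), (_y, h(b))) = C1 + b/4


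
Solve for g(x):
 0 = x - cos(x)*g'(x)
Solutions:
 g(x) = C1 + Integral(x/cos(x), x)


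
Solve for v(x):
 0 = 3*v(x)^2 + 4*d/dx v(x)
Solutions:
 v(x) = 4/(C1 + 3*x)


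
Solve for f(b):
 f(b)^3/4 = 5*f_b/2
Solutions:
 f(b) = -sqrt(5)*sqrt(-1/(C1 + b))
 f(b) = sqrt(5)*sqrt(-1/(C1 + b))


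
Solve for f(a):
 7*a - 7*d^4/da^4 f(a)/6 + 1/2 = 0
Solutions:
 f(a) = C1 + C2*a + C3*a^2 + C4*a^3 + a^5/20 + a^4/56


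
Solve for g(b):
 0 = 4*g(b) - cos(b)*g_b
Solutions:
 g(b) = C1*(sin(b)^2 + 2*sin(b) + 1)/(sin(b)^2 - 2*sin(b) + 1)


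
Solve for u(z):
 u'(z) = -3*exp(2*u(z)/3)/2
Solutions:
 u(z) = 3*log(-sqrt(-1/(C1 - 3*z))) + 3*log(3)/2
 u(z) = 3*log(-1/(C1 - 3*z))/2 + 3*log(3)/2


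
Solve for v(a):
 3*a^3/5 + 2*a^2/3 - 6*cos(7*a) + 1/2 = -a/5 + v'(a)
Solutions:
 v(a) = C1 + 3*a^4/20 + 2*a^3/9 + a^2/10 + a/2 - 6*sin(7*a)/7


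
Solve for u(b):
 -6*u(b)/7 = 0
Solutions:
 u(b) = 0


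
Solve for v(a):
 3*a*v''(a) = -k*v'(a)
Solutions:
 v(a) = C1 + a^(1 - re(k)/3)*(C2*sin(log(a)*Abs(im(k))/3) + C3*cos(log(a)*im(k)/3))


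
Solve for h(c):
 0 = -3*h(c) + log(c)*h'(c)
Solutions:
 h(c) = C1*exp(3*li(c))


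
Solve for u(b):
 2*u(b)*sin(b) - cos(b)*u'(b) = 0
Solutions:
 u(b) = C1/cos(b)^2


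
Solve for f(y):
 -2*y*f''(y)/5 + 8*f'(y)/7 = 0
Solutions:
 f(y) = C1 + C2*y^(27/7)


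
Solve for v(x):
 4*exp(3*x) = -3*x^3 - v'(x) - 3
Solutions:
 v(x) = C1 - 3*x^4/4 - 3*x - 4*exp(3*x)/3


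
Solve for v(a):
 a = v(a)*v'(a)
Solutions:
 v(a) = -sqrt(C1 + a^2)
 v(a) = sqrt(C1 + a^2)


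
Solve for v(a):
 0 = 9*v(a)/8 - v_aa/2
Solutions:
 v(a) = C1*exp(-3*a/2) + C2*exp(3*a/2)


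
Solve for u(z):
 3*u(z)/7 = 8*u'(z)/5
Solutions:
 u(z) = C1*exp(15*z/56)


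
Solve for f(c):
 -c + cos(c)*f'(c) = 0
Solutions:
 f(c) = C1 + Integral(c/cos(c), c)


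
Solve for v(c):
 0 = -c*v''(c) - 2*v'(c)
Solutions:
 v(c) = C1 + C2/c


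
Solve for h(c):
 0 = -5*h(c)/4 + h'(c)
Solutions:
 h(c) = C1*exp(5*c/4)


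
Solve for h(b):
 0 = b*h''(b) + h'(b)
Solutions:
 h(b) = C1 + C2*log(b)


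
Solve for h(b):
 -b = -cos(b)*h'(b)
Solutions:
 h(b) = C1 + Integral(b/cos(b), b)


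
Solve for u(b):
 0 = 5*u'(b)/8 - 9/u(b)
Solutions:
 u(b) = -sqrt(C1 + 720*b)/5
 u(b) = sqrt(C1 + 720*b)/5


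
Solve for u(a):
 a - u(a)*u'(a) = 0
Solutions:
 u(a) = -sqrt(C1 + a^2)
 u(a) = sqrt(C1 + a^2)


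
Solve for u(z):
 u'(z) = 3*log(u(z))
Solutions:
 li(u(z)) = C1 + 3*z


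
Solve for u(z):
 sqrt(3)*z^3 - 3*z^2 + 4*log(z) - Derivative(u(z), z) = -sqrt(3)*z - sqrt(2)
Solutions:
 u(z) = C1 + sqrt(3)*z^4/4 - z^3 + sqrt(3)*z^2/2 + 4*z*log(z) - 4*z + sqrt(2)*z


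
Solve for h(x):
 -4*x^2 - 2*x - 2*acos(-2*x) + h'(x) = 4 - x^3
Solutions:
 h(x) = C1 - x^4/4 + 4*x^3/3 + x^2 + 2*x*acos(-2*x) + 4*x + sqrt(1 - 4*x^2)


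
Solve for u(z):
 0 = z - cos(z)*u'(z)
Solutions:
 u(z) = C1 + Integral(z/cos(z), z)


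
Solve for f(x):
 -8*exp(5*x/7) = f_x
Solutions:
 f(x) = C1 - 56*exp(5*x/7)/5


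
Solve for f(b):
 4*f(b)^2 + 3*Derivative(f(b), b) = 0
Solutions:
 f(b) = 3/(C1 + 4*b)


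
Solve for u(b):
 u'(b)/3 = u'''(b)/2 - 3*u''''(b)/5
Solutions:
 u(b) = C1 + C2*exp(b*(5*5^(2/3)/(18*sqrt(274) + 299)^(1/3) + 10 + 5^(1/3)*(18*sqrt(274) + 299)^(1/3))/36)*sin(sqrt(3)*5^(1/3)*b*(-(18*sqrt(274) + 299)^(1/3) + 5*5^(1/3)/(18*sqrt(274) + 299)^(1/3))/36) + C3*exp(b*(5*5^(2/3)/(18*sqrt(274) + 299)^(1/3) + 10 + 5^(1/3)*(18*sqrt(274) + 299)^(1/3))/36)*cos(sqrt(3)*5^(1/3)*b*(-(18*sqrt(274) + 299)^(1/3) + 5*5^(1/3)/(18*sqrt(274) + 299)^(1/3))/36) + C4*exp(b*(-5^(1/3)*(18*sqrt(274) + 299)^(1/3) - 5*5^(2/3)/(18*sqrt(274) + 299)^(1/3) + 5)/18)


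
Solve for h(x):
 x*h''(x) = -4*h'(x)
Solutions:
 h(x) = C1 + C2/x^3


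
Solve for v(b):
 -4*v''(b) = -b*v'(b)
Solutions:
 v(b) = C1 + C2*erfi(sqrt(2)*b/4)


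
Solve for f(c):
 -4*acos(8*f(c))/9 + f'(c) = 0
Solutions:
 Integral(1/acos(8*_y), (_y, f(c))) = C1 + 4*c/9


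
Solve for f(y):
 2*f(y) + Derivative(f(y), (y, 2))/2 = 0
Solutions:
 f(y) = C1*sin(2*y) + C2*cos(2*y)


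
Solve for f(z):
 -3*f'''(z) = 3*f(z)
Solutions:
 f(z) = C3*exp(-z) + (C1*sin(sqrt(3)*z/2) + C2*cos(sqrt(3)*z/2))*exp(z/2)


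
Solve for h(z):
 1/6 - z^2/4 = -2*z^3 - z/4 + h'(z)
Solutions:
 h(z) = C1 + z^4/2 - z^3/12 + z^2/8 + z/6


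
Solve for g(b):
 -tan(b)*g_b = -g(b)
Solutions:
 g(b) = C1*sin(b)


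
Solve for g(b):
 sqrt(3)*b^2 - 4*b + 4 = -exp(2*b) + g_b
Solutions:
 g(b) = C1 + sqrt(3)*b^3/3 - 2*b^2 + 4*b + exp(2*b)/2


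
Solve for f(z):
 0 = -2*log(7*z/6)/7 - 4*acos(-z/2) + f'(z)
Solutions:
 f(z) = C1 + 2*z*log(z)/7 + 4*z*acos(-z/2) - 2*z*log(6)/7 - 2*z/7 + 2*z*log(7)/7 + 4*sqrt(4 - z^2)


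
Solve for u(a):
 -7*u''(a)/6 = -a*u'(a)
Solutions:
 u(a) = C1 + C2*erfi(sqrt(21)*a/7)


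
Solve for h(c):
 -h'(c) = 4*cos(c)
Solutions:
 h(c) = C1 - 4*sin(c)


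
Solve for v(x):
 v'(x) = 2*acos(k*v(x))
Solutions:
 Integral(1/acos(_y*k), (_y, v(x))) = C1 + 2*x


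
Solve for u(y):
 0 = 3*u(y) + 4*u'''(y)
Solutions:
 u(y) = C3*exp(-6^(1/3)*y/2) + (C1*sin(2^(1/3)*3^(5/6)*y/4) + C2*cos(2^(1/3)*3^(5/6)*y/4))*exp(6^(1/3)*y/4)


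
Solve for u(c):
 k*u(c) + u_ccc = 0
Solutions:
 u(c) = C1*exp(c*(-k)^(1/3)) + C2*exp(c*(-k)^(1/3)*(-1 + sqrt(3)*I)/2) + C3*exp(-c*(-k)^(1/3)*(1 + sqrt(3)*I)/2)


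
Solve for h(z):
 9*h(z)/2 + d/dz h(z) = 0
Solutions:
 h(z) = C1*exp(-9*z/2)


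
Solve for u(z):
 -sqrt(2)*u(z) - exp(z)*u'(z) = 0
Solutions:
 u(z) = C1*exp(sqrt(2)*exp(-z))


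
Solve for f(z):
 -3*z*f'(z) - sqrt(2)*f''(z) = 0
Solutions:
 f(z) = C1 + C2*erf(2^(1/4)*sqrt(3)*z/2)


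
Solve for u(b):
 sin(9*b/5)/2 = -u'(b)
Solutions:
 u(b) = C1 + 5*cos(9*b/5)/18


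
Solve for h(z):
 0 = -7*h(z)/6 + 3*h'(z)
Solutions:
 h(z) = C1*exp(7*z/18)


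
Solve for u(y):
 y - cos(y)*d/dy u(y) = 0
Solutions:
 u(y) = C1 + Integral(y/cos(y), y)


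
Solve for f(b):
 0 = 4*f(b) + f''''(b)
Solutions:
 f(b) = (C1*sin(b) + C2*cos(b))*exp(-b) + (C3*sin(b) + C4*cos(b))*exp(b)


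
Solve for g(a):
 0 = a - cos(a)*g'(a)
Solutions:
 g(a) = C1 + Integral(a/cos(a), a)


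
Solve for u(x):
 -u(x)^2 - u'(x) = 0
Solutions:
 u(x) = 1/(C1 + x)


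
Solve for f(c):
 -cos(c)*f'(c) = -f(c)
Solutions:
 f(c) = C1*sqrt(sin(c) + 1)/sqrt(sin(c) - 1)


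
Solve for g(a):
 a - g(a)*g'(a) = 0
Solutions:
 g(a) = -sqrt(C1 + a^2)
 g(a) = sqrt(C1 + a^2)


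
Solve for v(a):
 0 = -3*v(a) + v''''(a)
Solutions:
 v(a) = C1*exp(-3^(1/4)*a) + C2*exp(3^(1/4)*a) + C3*sin(3^(1/4)*a) + C4*cos(3^(1/4)*a)


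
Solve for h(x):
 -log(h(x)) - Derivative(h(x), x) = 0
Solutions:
 li(h(x)) = C1 - x


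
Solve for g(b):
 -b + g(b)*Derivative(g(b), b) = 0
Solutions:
 g(b) = -sqrt(C1 + b^2)
 g(b) = sqrt(C1 + b^2)


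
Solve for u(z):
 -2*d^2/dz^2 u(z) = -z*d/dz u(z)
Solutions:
 u(z) = C1 + C2*erfi(z/2)


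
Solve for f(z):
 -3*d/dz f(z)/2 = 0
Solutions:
 f(z) = C1


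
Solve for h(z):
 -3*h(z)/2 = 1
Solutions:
 h(z) = -2/3


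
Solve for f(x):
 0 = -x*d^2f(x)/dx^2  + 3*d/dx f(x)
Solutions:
 f(x) = C1 + C2*x^4


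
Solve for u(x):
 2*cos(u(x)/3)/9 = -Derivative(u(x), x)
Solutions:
 2*x/9 - 3*log(sin(u(x)/3) - 1)/2 + 3*log(sin(u(x)/3) + 1)/2 = C1


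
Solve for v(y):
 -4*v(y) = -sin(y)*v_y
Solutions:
 v(y) = C1*(cos(y)^2 - 2*cos(y) + 1)/(cos(y)^2 + 2*cos(y) + 1)


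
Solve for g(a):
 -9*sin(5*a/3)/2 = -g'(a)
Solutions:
 g(a) = C1 - 27*cos(5*a/3)/10


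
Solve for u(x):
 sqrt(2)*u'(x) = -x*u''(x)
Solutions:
 u(x) = C1 + C2*x^(1 - sqrt(2))


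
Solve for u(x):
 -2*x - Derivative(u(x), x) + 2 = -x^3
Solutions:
 u(x) = C1 + x^4/4 - x^2 + 2*x


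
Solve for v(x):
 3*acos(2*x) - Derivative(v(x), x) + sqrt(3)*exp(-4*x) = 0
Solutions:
 v(x) = C1 + 3*x*acos(2*x) - 3*sqrt(1 - 4*x^2)/2 - sqrt(3)*exp(-4*x)/4


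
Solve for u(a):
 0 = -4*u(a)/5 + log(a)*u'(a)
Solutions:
 u(a) = C1*exp(4*li(a)/5)


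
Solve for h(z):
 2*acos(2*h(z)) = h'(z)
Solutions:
 Integral(1/acos(2*_y), (_y, h(z))) = C1 + 2*z


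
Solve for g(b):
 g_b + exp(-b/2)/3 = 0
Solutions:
 g(b) = C1 + 2*exp(-b/2)/3


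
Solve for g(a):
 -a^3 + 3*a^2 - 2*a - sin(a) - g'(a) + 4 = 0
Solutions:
 g(a) = C1 - a^4/4 + a^3 - a^2 + 4*a + cos(a)


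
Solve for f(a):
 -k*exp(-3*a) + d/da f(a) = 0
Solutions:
 f(a) = C1 - k*exp(-3*a)/3


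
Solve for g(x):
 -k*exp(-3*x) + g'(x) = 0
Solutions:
 g(x) = C1 - k*exp(-3*x)/3


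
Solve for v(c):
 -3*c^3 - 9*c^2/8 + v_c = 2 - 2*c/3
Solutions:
 v(c) = C1 + 3*c^4/4 + 3*c^3/8 - c^2/3 + 2*c


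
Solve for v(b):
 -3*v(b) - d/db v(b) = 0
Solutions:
 v(b) = C1*exp(-3*b)


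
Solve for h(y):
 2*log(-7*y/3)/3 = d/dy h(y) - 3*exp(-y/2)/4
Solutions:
 h(y) = C1 + 2*y*log(-y)/3 + 2*y*(-log(3) - 1 + log(7))/3 - 3*exp(-y/2)/2


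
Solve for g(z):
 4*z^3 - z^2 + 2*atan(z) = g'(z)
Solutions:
 g(z) = C1 + z^4 - z^3/3 + 2*z*atan(z) - log(z^2 + 1)


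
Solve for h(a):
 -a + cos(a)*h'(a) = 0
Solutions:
 h(a) = C1 + Integral(a/cos(a), a)


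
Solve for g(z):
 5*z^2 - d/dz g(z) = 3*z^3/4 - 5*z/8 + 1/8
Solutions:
 g(z) = C1 - 3*z^4/16 + 5*z^3/3 + 5*z^2/16 - z/8


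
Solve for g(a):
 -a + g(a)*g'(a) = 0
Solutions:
 g(a) = -sqrt(C1 + a^2)
 g(a) = sqrt(C1 + a^2)


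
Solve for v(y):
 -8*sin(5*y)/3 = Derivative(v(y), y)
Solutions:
 v(y) = C1 + 8*cos(5*y)/15


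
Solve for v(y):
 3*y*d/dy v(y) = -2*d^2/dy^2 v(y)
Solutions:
 v(y) = C1 + C2*erf(sqrt(3)*y/2)


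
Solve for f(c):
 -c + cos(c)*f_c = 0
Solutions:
 f(c) = C1 + Integral(c/cos(c), c)


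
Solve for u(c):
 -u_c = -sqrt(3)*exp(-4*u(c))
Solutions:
 u(c) = log(-I*(C1 + 4*sqrt(3)*c)^(1/4))
 u(c) = log(I*(C1 + 4*sqrt(3)*c)^(1/4))
 u(c) = log(-(C1 + 4*sqrt(3)*c)^(1/4))
 u(c) = log(C1 + 4*sqrt(3)*c)/4


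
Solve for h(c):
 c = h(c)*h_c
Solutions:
 h(c) = -sqrt(C1 + c^2)
 h(c) = sqrt(C1 + c^2)


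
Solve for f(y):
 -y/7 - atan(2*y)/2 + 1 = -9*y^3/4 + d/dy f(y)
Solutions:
 f(y) = C1 + 9*y^4/16 - y^2/14 - y*atan(2*y)/2 + y + log(4*y^2 + 1)/8


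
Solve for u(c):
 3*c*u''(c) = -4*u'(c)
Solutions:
 u(c) = C1 + C2/c^(1/3)


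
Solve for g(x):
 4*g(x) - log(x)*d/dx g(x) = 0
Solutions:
 g(x) = C1*exp(4*li(x))


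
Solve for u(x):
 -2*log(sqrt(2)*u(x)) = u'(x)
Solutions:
 Integral(1/(2*log(_y) + log(2)), (_y, u(x))) = C1 - x


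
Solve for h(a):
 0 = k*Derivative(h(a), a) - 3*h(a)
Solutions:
 h(a) = C1*exp(3*a/k)


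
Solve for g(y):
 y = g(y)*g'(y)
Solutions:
 g(y) = -sqrt(C1 + y^2)
 g(y) = sqrt(C1 + y^2)


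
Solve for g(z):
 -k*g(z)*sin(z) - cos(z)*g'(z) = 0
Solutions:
 g(z) = C1*exp(k*log(cos(z)))


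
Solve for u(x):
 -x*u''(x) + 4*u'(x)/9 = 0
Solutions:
 u(x) = C1 + C2*x^(13/9)


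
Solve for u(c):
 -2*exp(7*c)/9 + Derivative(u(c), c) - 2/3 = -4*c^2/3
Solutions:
 u(c) = C1 - 4*c^3/9 + 2*c/3 + 2*exp(7*c)/63


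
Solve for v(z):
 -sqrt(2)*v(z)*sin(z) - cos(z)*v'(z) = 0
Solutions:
 v(z) = C1*cos(z)^(sqrt(2))


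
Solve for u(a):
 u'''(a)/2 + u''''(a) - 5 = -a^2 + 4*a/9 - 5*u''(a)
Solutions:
 u(a) = C1 + C2*a - a^4/60 + 29*a^3/1350 + 2401*a^2/4500 + (C3*sin(sqrt(79)*a/4) + C4*cos(sqrt(79)*a/4))*exp(-a/4)


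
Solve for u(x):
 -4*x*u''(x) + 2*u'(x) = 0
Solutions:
 u(x) = C1 + C2*x^(3/2)


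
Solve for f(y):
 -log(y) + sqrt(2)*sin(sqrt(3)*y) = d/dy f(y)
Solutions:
 f(y) = C1 - y*log(y) + y - sqrt(6)*cos(sqrt(3)*y)/3


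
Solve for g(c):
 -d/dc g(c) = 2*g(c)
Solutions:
 g(c) = C1*exp(-2*c)


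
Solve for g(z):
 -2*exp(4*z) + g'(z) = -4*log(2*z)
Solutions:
 g(z) = C1 - 4*z*log(z) + 4*z*(1 - log(2)) + exp(4*z)/2


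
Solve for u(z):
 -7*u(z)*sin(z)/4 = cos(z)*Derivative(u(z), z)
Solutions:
 u(z) = C1*cos(z)^(7/4)


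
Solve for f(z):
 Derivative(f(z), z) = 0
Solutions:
 f(z) = C1


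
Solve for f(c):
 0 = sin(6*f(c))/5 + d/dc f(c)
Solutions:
 c/5 + log(cos(6*f(c)) - 1)/12 - log(cos(6*f(c)) + 1)/12 = C1


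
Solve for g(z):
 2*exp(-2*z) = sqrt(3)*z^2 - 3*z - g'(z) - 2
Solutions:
 g(z) = C1 + sqrt(3)*z^3/3 - 3*z^2/2 - 2*z + exp(-2*z)


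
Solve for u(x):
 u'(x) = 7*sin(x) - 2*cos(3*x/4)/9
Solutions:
 u(x) = C1 - 8*sin(3*x/4)/27 - 7*cos(x)


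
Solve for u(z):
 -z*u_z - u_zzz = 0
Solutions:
 u(z) = C1 + Integral(C2*airyai(-z) + C3*airybi(-z), z)


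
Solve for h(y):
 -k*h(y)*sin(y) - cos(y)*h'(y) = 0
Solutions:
 h(y) = C1*exp(k*log(cos(y)))


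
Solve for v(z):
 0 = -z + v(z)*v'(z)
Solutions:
 v(z) = -sqrt(C1 + z^2)
 v(z) = sqrt(C1 + z^2)


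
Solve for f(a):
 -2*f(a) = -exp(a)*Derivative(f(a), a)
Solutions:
 f(a) = C1*exp(-2*exp(-a))


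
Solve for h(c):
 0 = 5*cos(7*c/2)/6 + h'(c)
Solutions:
 h(c) = C1 - 5*sin(7*c/2)/21


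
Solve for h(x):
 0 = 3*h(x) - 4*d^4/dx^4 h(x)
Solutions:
 h(x) = C1*exp(-sqrt(2)*3^(1/4)*x/2) + C2*exp(sqrt(2)*3^(1/4)*x/2) + C3*sin(sqrt(2)*3^(1/4)*x/2) + C4*cos(sqrt(2)*3^(1/4)*x/2)


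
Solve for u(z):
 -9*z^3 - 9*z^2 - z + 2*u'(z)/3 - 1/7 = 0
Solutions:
 u(z) = C1 + 27*z^4/8 + 9*z^3/2 + 3*z^2/4 + 3*z/14


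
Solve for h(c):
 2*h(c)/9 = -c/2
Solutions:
 h(c) = -9*c/4


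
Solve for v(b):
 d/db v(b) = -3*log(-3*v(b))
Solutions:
 Integral(1/(log(-_y) + log(3)), (_y, v(b)))/3 = C1 - b


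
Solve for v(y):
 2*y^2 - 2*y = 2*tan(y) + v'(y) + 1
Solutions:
 v(y) = C1 + 2*y^3/3 - y^2 - y + 2*log(cos(y))


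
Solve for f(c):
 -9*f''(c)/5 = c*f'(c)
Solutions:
 f(c) = C1 + C2*erf(sqrt(10)*c/6)


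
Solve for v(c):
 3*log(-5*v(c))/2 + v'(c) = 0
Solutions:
 2*Integral(1/(log(-_y) + log(5)), (_y, v(c)))/3 = C1 - c


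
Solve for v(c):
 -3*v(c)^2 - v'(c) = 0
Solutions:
 v(c) = 1/(C1 + 3*c)


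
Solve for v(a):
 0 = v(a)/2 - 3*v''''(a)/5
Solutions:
 v(a) = C1*exp(-5^(1/4)*6^(3/4)*a/6) + C2*exp(5^(1/4)*6^(3/4)*a/6) + C3*sin(5^(1/4)*6^(3/4)*a/6) + C4*cos(5^(1/4)*6^(3/4)*a/6)


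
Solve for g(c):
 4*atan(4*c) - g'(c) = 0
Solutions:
 g(c) = C1 + 4*c*atan(4*c) - log(16*c^2 + 1)/2


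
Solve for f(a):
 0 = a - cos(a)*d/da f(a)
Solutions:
 f(a) = C1 + Integral(a/cos(a), a)


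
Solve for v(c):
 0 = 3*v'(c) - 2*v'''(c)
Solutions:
 v(c) = C1 + C2*exp(-sqrt(6)*c/2) + C3*exp(sqrt(6)*c/2)


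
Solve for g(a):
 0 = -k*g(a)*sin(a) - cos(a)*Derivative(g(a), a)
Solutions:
 g(a) = C1*exp(k*log(cos(a)))


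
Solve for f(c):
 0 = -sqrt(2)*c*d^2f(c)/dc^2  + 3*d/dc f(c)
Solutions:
 f(c) = C1 + C2*c^(1 + 3*sqrt(2)/2)


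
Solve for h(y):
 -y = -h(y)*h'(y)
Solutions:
 h(y) = -sqrt(C1 + y^2)
 h(y) = sqrt(C1 + y^2)


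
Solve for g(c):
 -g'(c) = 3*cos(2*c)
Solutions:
 g(c) = C1 - 3*sin(2*c)/2


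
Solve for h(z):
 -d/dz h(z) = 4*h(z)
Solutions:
 h(z) = C1*exp(-4*z)


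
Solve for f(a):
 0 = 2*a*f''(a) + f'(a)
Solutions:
 f(a) = C1 + C2*sqrt(a)


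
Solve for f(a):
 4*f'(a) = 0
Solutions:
 f(a) = C1


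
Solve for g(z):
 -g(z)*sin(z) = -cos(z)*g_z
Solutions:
 g(z) = C1/cos(z)


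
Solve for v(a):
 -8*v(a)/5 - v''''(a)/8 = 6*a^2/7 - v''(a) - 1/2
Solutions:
 v(a) = C1*exp(-2*a*sqrt(1 - sqrt(5)/5)) + C2*exp(2*a*sqrt(1 - sqrt(5)/5)) + C3*exp(-2*a*sqrt(sqrt(5)/5 + 1)) + C4*exp(2*a*sqrt(sqrt(5)/5 + 1)) - 15*a^2/28 - 5/14


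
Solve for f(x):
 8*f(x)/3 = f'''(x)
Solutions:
 f(x) = C3*exp(2*3^(2/3)*x/3) + (C1*sin(3^(1/6)*x) + C2*cos(3^(1/6)*x))*exp(-3^(2/3)*x/3)


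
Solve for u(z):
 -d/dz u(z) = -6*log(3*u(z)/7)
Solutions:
 -Integral(1/(log(_y) - log(7) + log(3)), (_y, u(z)))/6 = C1 - z


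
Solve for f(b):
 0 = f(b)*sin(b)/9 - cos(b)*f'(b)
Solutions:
 f(b) = C1/cos(b)^(1/9)


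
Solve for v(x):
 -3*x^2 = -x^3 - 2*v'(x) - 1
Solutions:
 v(x) = C1 - x^4/8 + x^3/2 - x/2


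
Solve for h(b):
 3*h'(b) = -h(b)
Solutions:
 h(b) = C1*exp(-b/3)


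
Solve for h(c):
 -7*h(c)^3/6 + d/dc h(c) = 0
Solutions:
 h(c) = -sqrt(3)*sqrt(-1/(C1 + 7*c))
 h(c) = sqrt(3)*sqrt(-1/(C1 + 7*c))


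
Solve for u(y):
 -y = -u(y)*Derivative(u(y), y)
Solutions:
 u(y) = -sqrt(C1 + y^2)
 u(y) = sqrt(C1 + y^2)


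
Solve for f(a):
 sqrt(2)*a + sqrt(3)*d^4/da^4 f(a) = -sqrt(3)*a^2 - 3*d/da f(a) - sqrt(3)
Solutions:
 f(a) = C1 + C4*exp(-3^(1/6)*a) - sqrt(3)*a^3/9 - sqrt(2)*a^2/6 - sqrt(3)*a/3 + (C2*sin(3^(2/3)*a/2) + C3*cos(3^(2/3)*a/2))*exp(3^(1/6)*a/2)


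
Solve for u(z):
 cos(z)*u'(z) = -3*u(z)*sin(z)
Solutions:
 u(z) = C1*cos(z)^3


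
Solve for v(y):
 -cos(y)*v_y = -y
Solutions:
 v(y) = C1 + Integral(y/cos(y), y)


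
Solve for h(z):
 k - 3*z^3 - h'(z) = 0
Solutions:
 h(z) = C1 + k*z - 3*z^4/4


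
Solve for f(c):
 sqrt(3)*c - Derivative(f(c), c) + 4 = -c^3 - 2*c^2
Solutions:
 f(c) = C1 + c^4/4 + 2*c^3/3 + sqrt(3)*c^2/2 + 4*c


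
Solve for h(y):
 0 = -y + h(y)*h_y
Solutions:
 h(y) = -sqrt(C1 + y^2)
 h(y) = sqrt(C1 + y^2)


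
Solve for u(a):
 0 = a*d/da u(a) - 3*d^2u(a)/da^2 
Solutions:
 u(a) = C1 + C2*erfi(sqrt(6)*a/6)


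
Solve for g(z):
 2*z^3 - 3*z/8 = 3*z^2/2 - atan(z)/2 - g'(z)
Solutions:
 g(z) = C1 - z^4/2 + z^3/2 + 3*z^2/16 - z*atan(z)/2 + log(z^2 + 1)/4


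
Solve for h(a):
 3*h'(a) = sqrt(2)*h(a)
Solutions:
 h(a) = C1*exp(sqrt(2)*a/3)


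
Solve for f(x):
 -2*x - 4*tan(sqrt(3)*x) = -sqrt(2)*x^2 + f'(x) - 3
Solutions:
 f(x) = C1 + sqrt(2)*x^3/3 - x^2 + 3*x + 4*sqrt(3)*log(cos(sqrt(3)*x))/3


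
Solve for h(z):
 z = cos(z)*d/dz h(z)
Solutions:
 h(z) = C1 + Integral(z/cos(z), z)


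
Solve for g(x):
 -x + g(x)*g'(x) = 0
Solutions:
 g(x) = -sqrt(C1 + x^2)
 g(x) = sqrt(C1 + x^2)


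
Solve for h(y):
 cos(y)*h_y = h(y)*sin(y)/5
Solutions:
 h(y) = C1/cos(y)^(1/5)


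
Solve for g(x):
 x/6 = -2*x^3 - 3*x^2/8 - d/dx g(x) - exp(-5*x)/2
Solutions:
 g(x) = C1 - x^4/2 - x^3/8 - x^2/12 + exp(-5*x)/10


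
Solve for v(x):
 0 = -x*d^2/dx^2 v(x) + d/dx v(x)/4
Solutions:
 v(x) = C1 + C2*x^(5/4)


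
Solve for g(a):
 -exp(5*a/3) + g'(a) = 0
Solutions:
 g(a) = C1 + 3*exp(5*a/3)/5


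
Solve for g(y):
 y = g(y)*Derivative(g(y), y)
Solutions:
 g(y) = -sqrt(C1 + y^2)
 g(y) = sqrt(C1 + y^2)


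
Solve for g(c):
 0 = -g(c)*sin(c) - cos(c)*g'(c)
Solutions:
 g(c) = C1*cos(c)


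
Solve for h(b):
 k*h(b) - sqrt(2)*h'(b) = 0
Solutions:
 h(b) = C1*exp(sqrt(2)*b*k/2)


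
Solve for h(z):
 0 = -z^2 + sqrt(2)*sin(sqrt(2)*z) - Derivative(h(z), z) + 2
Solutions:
 h(z) = C1 - z^3/3 + 2*z - cos(sqrt(2)*z)


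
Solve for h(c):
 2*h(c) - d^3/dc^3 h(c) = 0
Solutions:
 h(c) = C3*exp(2^(1/3)*c) + (C1*sin(2^(1/3)*sqrt(3)*c/2) + C2*cos(2^(1/3)*sqrt(3)*c/2))*exp(-2^(1/3)*c/2)


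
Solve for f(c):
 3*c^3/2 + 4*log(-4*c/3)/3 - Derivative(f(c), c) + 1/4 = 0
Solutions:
 f(c) = C1 + 3*c^4/8 + 4*c*log(-c)/3 + c*(-16*log(3) - 13 + 32*log(2))/12


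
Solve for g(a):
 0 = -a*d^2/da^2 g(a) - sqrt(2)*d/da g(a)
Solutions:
 g(a) = C1 + C2*a^(1 - sqrt(2))


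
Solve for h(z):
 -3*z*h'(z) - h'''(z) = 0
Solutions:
 h(z) = C1 + Integral(C2*airyai(-3^(1/3)*z) + C3*airybi(-3^(1/3)*z), z)


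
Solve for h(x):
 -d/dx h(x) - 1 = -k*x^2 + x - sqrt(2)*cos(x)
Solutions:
 h(x) = C1 + k*x^3/3 - x^2/2 - x + sqrt(2)*sin(x)


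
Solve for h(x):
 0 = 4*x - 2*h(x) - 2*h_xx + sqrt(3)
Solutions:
 h(x) = C1*sin(x) + C2*cos(x) + 2*x + sqrt(3)/2


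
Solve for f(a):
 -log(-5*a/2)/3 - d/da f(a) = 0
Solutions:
 f(a) = C1 - a*log(-a)/3 + a*(-log(5) + log(2) + 1)/3


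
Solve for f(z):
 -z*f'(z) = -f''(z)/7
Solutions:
 f(z) = C1 + C2*erfi(sqrt(14)*z/2)


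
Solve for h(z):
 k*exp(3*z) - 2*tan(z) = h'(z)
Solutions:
 h(z) = C1 + k*exp(3*z)/3 + 2*log(cos(z))


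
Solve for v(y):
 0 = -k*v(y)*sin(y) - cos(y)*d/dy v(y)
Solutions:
 v(y) = C1*exp(k*log(cos(y)))


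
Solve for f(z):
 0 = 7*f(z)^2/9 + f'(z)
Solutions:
 f(z) = 9/(C1 + 7*z)


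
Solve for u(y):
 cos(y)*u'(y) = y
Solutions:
 u(y) = C1 + Integral(y/cos(y), y)


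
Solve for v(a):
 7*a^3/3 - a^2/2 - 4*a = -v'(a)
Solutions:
 v(a) = C1 - 7*a^4/12 + a^3/6 + 2*a^2


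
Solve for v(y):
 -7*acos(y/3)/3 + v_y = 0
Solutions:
 v(y) = C1 + 7*y*acos(y/3)/3 - 7*sqrt(9 - y^2)/3


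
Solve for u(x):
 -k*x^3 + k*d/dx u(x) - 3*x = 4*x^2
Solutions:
 u(x) = C1 + x^4/4 + 4*x^3/(3*k) + 3*x^2/(2*k)


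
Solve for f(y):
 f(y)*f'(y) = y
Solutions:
 f(y) = -sqrt(C1 + y^2)
 f(y) = sqrt(C1 + y^2)


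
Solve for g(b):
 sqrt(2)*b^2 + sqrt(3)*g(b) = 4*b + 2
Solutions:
 g(b) = -sqrt(6)*b^2/3 + 4*sqrt(3)*b/3 + 2*sqrt(3)/3


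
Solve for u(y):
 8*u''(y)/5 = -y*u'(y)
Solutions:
 u(y) = C1 + C2*erf(sqrt(5)*y/4)


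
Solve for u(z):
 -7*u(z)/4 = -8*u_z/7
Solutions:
 u(z) = C1*exp(49*z/32)


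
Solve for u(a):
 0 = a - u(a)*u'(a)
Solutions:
 u(a) = -sqrt(C1 + a^2)
 u(a) = sqrt(C1 + a^2)


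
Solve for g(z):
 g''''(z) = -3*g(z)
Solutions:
 g(z) = (C1*sin(sqrt(2)*3^(1/4)*z/2) + C2*cos(sqrt(2)*3^(1/4)*z/2))*exp(-sqrt(2)*3^(1/4)*z/2) + (C3*sin(sqrt(2)*3^(1/4)*z/2) + C4*cos(sqrt(2)*3^(1/4)*z/2))*exp(sqrt(2)*3^(1/4)*z/2)


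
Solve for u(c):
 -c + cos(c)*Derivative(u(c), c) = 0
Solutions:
 u(c) = C1 + Integral(c/cos(c), c)


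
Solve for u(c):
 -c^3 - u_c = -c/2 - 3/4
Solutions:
 u(c) = C1 - c^4/4 + c^2/4 + 3*c/4


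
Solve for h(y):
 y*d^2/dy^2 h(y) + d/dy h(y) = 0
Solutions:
 h(y) = C1 + C2*log(y)


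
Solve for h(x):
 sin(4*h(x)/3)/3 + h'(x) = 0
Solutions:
 x/3 + 3*log(cos(4*h(x)/3) - 1)/8 - 3*log(cos(4*h(x)/3) + 1)/8 = C1


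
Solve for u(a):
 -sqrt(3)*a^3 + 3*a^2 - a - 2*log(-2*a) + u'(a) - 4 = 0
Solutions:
 u(a) = C1 + sqrt(3)*a^4/4 - a^3 + a^2/2 + 2*a*log(-a) + 2*a*(log(2) + 1)


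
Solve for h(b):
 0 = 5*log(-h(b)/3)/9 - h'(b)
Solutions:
 -9*Integral(1/(log(-_y) - log(3)), (_y, h(b)))/5 = C1 - b


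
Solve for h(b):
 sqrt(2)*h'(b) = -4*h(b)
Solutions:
 h(b) = C1*exp(-2*sqrt(2)*b)


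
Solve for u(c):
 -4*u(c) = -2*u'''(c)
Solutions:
 u(c) = C3*exp(2^(1/3)*c) + (C1*sin(2^(1/3)*sqrt(3)*c/2) + C2*cos(2^(1/3)*sqrt(3)*c/2))*exp(-2^(1/3)*c/2)


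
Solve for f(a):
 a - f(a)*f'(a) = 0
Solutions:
 f(a) = -sqrt(C1 + a^2)
 f(a) = sqrt(C1 + a^2)


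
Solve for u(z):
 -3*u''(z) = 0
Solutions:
 u(z) = C1 + C2*z


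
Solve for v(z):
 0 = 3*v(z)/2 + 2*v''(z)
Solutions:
 v(z) = C1*sin(sqrt(3)*z/2) + C2*cos(sqrt(3)*z/2)


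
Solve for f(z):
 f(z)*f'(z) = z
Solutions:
 f(z) = -sqrt(C1 + z^2)
 f(z) = sqrt(C1 + z^2)


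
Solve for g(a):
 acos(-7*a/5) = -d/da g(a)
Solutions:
 g(a) = C1 - a*acos(-7*a/5) - sqrt(25 - 49*a^2)/7


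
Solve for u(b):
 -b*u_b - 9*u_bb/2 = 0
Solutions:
 u(b) = C1 + C2*erf(b/3)


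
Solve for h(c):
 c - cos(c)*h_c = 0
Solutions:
 h(c) = C1 + Integral(c/cos(c), c)


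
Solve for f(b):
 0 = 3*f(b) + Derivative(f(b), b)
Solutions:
 f(b) = C1*exp(-3*b)


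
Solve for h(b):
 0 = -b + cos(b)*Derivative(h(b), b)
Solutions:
 h(b) = C1 + Integral(b/cos(b), b)


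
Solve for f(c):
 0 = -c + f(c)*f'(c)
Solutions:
 f(c) = -sqrt(C1 + c^2)
 f(c) = sqrt(C1 + c^2)


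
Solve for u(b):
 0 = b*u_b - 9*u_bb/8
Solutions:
 u(b) = C1 + C2*erfi(2*b/3)


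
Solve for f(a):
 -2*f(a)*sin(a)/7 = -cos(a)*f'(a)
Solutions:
 f(a) = C1/cos(a)^(2/7)


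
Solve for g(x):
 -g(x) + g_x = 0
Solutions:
 g(x) = C1*exp(x)


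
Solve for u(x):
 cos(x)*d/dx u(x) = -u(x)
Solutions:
 u(x) = C1*sqrt(sin(x) - 1)/sqrt(sin(x) + 1)


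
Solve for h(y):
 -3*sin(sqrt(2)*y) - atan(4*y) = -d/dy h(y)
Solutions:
 h(y) = C1 + y*atan(4*y) - log(16*y^2 + 1)/8 - 3*sqrt(2)*cos(sqrt(2)*y)/2


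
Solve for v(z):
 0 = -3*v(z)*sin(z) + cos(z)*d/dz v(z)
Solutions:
 v(z) = C1/cos(z)^3


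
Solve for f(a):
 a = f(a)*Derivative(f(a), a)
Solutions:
 f(a) = -sqrt(C1 + a^2)
 f(a) = sqrt(C1 + a^2)


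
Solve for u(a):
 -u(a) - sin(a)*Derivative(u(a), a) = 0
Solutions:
 u(a) = C1*sqrt(cos(a) + 1)/sqrt(cos(a) - 1)


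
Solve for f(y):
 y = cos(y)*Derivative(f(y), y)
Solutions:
 f(y) = C1 + Integral(y/cos(y), y)


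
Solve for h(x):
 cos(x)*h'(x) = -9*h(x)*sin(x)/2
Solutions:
 h(x) = C1*cos(x)^(9/2)


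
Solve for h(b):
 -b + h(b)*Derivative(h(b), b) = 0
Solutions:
 h(b) = -sqrt(C1 + b^2)
 h(b) = sqrt(C1 + b^2)


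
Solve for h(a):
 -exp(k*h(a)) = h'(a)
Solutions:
 h(a) = Piecewise((log(1/(C1*k + a*k))/k, Ne(k, 0)), (nan, True))
 h(a) = Piecewise((C1 - a, Eq(k, 0)), (nan, True))


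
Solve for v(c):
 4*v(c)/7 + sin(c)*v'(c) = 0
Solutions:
 v(c) = C1*(cos(c) + 1)^(2/7)/(cos(c) - 1)^(2/7)


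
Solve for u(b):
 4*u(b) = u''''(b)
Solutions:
 u(b) = C1*exp(-sqrt(2)*b) + C2*exp(sqrt(2)*b) + C3*sin(sqrt(2)*b) + C4*cos(sqrt(2)*b)


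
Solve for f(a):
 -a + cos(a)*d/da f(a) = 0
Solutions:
 f(a) = C1 + Integral(a/cos(a), a)


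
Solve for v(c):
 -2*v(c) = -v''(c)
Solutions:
 v(c) = C1*exp(-sqrt(2)*c) + C2*exp(sqrt(2)*c)


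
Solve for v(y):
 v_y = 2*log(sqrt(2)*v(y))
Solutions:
 -Integral(1/(2*log(_y) + log(2)), (_y, v(y))) = C1 - y


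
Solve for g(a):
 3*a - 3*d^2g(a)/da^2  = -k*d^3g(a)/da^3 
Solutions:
 g(a) = C1 + C2*a + C3*exp(3*a/k) + a^3/6 + a^2*k/6


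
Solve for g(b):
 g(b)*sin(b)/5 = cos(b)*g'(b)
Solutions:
 g(b) = C1/cos(b)^(1/5)


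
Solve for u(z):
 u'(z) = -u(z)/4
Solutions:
 u(z) = C1*exp(-z/4)


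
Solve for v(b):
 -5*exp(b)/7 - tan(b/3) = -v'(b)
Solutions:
 v(b) = C1 + 5*exp(b)/7 - 3*log(cos(b/3))


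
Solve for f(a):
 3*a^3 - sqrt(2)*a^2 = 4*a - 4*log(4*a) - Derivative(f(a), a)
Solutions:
 f(a) = C1 - 3*a^4/4 + sqrt(2)*a^3/3 + 2*a^2 - 4*a*log(a) - a*log(256) + 4*a


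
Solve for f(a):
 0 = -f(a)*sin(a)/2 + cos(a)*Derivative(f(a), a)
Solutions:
 f(a) = C1/sqrt(cos(a))


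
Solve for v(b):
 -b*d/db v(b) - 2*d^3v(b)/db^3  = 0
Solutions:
 v(b) = C1 + Integral(C2*airyai(-2^(2/3)*b/2) + C3*airybi(-2^(2/3)*b/2), b)


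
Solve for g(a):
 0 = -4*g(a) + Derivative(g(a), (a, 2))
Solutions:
 g(a) = C1*exp(-2*a) + C2*exp(2*a)


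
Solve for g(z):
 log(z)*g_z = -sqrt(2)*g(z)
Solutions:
 g(z) = C1*exp(-sqrt(2)*li(z))


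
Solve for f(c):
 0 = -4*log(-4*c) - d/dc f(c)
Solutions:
 f(c) = C1 - 4*c*log(-c) + 4*c*(1 - 2*log(2))


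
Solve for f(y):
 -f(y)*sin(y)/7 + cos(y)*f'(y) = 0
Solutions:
 f(y) = C1/cos(y)^(1/7)


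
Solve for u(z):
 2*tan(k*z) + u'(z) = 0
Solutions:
 u(z) = C1 - 2*Piecewise((-log(cos(k*z))/k, Ne(k, 0)), (0, True))


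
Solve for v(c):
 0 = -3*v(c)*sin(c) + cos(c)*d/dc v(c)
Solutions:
 v(c) = C1/cos(c)^3


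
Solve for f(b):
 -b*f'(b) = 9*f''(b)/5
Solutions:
 f(b) = C1 + C2*erf(sqrt(10)*b/6)


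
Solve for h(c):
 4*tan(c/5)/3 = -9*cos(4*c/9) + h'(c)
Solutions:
 h(c) = C1 - 20*log(cos(c/5))/3 + 81*sin(4*c/9)/4


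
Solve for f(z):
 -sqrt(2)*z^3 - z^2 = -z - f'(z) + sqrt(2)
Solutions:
 f(z) = C1 + sqrt(2)*z^4/4 + z^3/3 - z^2/2 + sqrt(2)*z


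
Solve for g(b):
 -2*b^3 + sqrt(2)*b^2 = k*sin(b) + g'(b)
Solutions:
 g(b) = C1 - b^4/2 + sqrt(2)*b^3/3 + k*cos(b)


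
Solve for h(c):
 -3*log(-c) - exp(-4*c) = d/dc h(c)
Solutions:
 h(c) = C1 - 3*c*log(-c) + 3*c + exp(-4*c)/4


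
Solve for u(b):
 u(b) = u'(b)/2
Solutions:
 u(b) = C1*exp(2*b)


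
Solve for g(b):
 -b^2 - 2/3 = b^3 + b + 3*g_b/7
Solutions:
 g(b) = C1 - 7*b^4/12 - 7*b^3/9 - 7*b^2/6 - 14*b/9


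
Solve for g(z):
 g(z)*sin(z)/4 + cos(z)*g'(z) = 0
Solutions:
 g(z) = C1*cos(z)^(1/4)


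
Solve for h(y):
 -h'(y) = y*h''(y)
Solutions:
 h(y) = C1 + C2*log(y)


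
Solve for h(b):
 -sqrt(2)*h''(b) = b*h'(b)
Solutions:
 h(b) = C1 + C2*erf(2^(1/4)*b/2)


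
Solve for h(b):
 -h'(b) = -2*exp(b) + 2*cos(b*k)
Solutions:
 h(b) = C1 + 2*exp(b) - 2*sin(b*k)/k


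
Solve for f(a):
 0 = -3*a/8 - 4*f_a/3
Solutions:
 f(a) = C1 - 9*a^2/64


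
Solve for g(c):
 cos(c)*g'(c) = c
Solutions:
 g(c) = C1 + Integral(c/cos(c), c)


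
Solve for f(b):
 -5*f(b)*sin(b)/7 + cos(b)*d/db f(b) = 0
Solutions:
 f(b) = C1/cos(b)^(5/7)


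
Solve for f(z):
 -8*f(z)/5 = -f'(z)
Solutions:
 f(z) = C1*exp(8*z/5)


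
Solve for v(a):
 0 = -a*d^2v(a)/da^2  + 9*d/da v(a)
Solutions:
 v(a) = C1 + C2*a^10


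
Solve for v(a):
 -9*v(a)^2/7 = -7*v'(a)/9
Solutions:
 v(a) = -49/(C1 + 81*a)


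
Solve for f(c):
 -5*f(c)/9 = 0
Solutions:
 f(c) = 0


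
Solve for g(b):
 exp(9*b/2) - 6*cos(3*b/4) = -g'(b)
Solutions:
 g(b) = C1 - 2*exp(9*b/2)/9 + 8*sin(3*b/4)
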